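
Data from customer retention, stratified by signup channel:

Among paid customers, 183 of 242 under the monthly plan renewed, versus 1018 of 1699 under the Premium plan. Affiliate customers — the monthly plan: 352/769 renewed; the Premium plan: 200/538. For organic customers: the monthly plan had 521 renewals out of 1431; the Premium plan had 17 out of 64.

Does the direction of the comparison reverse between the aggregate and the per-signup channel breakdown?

Paid: the monthly plan 183/242 = 75.6%, the Premium plan 1018/1699 = 59.9% → the monthly plan
Affiliate: the monthly plan 352/769 = 45.8%, the Premium plan 200/538 = 37.2% → the monthly plan
Organic: the monthly plan 521/1431 = 36.4%, the Premium plan 17/64 = 26.6% → the monthly plan
Overall: the monthly plan 1056/2442 = 43.2%, the Premium plan 1235/2301 = 53.7% → the Premium plan
The monthly plan wins each signup group but the Premium plan wins overall — the comparison reverses. The monthly plan's customers skew toward organic, which has a lower base rate.

Yes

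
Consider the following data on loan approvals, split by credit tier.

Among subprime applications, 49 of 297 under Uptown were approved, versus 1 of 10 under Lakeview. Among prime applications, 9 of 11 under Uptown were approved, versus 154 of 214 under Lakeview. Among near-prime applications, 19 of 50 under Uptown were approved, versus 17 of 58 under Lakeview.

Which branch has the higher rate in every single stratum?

Subprime: Uptown 49/297 = 16.5%, Lakeview 1/10 = 10.0% → Uptown
Prime: Uptown 9/11 = 81.8%, Lakeview 154/214 = 72.0% → Uptown
Near-prime: Uptown 19/50 = 38.0%, Lakeview 17/58 = 29.3% → Uptown
Uptown has the higher rate in all 3 groups.

Uptown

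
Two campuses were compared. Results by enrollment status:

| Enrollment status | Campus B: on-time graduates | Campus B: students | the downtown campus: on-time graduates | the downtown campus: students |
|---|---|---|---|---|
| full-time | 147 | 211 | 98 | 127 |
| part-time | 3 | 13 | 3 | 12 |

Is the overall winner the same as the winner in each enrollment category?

Yes

Full-time: Campus B 147/211 = 69.7%, the downtown campus 98/127 = 77.2% → the downtown campus
Part-time: Campus B 3/13 = 23.1%, the downtown campus 3/12 = 25.0% → the downtown campus
Overall: Campus B 150/224 = 67.0%, the downtown campus 101/139 = 72.7% → the downtown campus
The downtown campus wins overall and in every enrollment group — no reversal.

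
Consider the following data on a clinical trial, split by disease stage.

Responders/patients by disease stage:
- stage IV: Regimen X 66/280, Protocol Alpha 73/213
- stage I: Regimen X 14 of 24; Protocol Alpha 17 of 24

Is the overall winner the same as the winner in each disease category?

Stage IV: Regimen X 66/280 = 23.6%, Protocol Alpha 73/213 = 34.3% → Protocol Alpha
Stage I: Regimen X 14/24 = 58.3%, Protocol Alpha 17/24 = 70.8% → Protocol Alpha
Overall: Regimen X 80/304 = 26.3%, Protocol Alpha 90/237 = 38.0% → Protocol Alpha
Protocol Alpha wins overall and in every disease group — no reversal.

Yes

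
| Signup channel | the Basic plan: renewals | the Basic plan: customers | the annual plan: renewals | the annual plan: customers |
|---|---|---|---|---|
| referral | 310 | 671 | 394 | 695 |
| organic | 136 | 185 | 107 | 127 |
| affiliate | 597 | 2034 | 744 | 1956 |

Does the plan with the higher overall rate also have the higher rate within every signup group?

Referral: the Basic plan 310/671 = 46.2%, the annual plan 394/695 = 56.7% → the annual plan
Organic: the Basic plan 136/185 = 73.5%, the annual plan 107/127 = 84.3% → the annual plan
Affiliate: the Basic plan 597/2034 = 29.4%, the annual plan 744/1956 = 38.0% → the annual plan
Overall: the Basic plan 1043/2890 = 36.1%, the annual plan 1245/2778 = 44.8% → the annual plan
The annual plan wins overall and in every signup group — no reversal.

Yes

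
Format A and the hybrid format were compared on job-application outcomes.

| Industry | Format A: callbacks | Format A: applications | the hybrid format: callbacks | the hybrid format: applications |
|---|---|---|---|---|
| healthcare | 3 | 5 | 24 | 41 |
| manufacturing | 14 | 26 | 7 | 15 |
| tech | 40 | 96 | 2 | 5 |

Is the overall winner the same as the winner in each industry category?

Healthcare: Format A 3/5 = 60.0%, the hybrid format 24/41 = 58.5% → Format A
Manufacturing: Format A 14/26 = 53.8%, the hybrid format 7/15 = 46.7% → Format A
Tech: Format A 40/96 = 41.7%, the hybrid format 2/5 = 40.0% → Format A
Overall: Format A 57/127 = 44.9%, the hybrid format 33/61 = 54.1% → the hybrid format
Format A wins each industry group but the hybrid format wins overall — the comparison reverses. Format A's applications skew toward tech, which has a lower base rate.

No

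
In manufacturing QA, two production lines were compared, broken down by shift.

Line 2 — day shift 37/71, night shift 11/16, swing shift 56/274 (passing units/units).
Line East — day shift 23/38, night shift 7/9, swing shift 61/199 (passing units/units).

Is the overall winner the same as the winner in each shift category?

Yes

Day shift: Line 2 37/71 = 52.1%, Line East 23/38 = 60.5% → Line East
Night shift: Line 2 11/16 = 68.8%, Line East 7/9 = 77.8% → Line East
Swing shift: Line 2 56/274 = 20.4%, Line East 61/199 = 30.7% → Line East
Overall: Line 2 104/361 = 28.8%, Line East 91/246 = 37.0% → Line East
Line East wins overall and in every shift group — no reversal.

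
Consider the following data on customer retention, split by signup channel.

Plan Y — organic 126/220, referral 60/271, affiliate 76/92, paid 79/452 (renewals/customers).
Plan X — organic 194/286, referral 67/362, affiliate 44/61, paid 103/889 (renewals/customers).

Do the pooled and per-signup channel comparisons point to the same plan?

Organic: Plan Y 126/220 = 57.3%, Plan X 194/286 = 67.8% → Plan X
Referral: Plan Y 60/271 = 22.1%, Plan X 67/362 = 18.5% → Plan Y
Affiliate: Plan Y 76/92 = 82.6%, Plan X 44/61 = 72.1% → Plan Y
Paid: Plan Y 79/452 = 17.5%, Plan X 103/889 = 11.6% → Plan Y
Overall: Plan Y 341/1035 = 32.9%, Plan X 408/1598 = 25.5% → Plan Y
Neither sweeps: Plan Y wins 3 of 4 groups, Plan X wins 1. Plan Y wins overall but not every group — no Simpson reversal.

No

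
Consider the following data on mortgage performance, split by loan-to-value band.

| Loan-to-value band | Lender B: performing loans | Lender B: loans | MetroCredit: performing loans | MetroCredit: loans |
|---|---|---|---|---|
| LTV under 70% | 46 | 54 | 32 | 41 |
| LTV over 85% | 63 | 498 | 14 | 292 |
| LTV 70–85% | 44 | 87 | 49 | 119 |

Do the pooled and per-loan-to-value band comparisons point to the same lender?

LTV under 70%: Lender B 46/54 = 85.2%, MetroCredit 32/41 = 78.0% → Lender B
LTV over 85%: Lender B 63/498 = 12.7%, MetroCredit 14/292 = 4.8% → Lender B
LTV 70–85%: Lender B 44/87 = 50.6%, MetroCredit 49/119 = 41.2% → Lender B
Overall: Lender B 153/639 = 23.9%, MetroCredit 95/452 = 21.0% → Lender B
Lender B wins overall and in every loan-to-value group — no reversal.

Yes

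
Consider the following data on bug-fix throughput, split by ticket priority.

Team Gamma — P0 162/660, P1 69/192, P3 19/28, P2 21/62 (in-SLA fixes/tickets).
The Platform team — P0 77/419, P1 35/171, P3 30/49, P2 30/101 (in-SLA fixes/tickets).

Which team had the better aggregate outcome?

P0: Team Gamma 162/660 = 24.5%, the Platform team 77/419 = 18.4% → Team Gamma
P1: Team Gamma 69/192 = 35.9%, the Platform team 35/171 = 20.5% → Team Gamma
P3: Team Gamma 19/28 = 67.9%, the Platform team 30/49 = 61.2% → Team Gamma
P2: Team Gamma 21/62 = 33.9%, the Platform team 30/101 = 29.7% → Team Gamma
Overall: Team Gamma 271/942 = 28.8%, the Platform team 172/740 = 23.2% → Team Gamma

Team Gamma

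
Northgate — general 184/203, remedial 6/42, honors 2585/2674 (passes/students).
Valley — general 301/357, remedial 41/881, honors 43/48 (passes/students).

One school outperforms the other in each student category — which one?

Northgate

General: Northgate 184/203 = 90.6%, Valley 301/357 = 84.3% → Northgate
Remedial: Northgate 6/42 = 14.3%, Valley 41/881 = 4.7% → Northgate
Honors: Northgate 2585/2674 = 96.7%, Valley 43/48 = 89.6% → Northgate
Northgate has the higher rate in all 3 groups.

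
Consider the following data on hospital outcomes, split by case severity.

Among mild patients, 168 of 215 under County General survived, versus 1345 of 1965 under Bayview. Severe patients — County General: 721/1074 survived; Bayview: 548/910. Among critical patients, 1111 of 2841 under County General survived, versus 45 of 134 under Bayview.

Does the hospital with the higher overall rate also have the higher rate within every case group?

No

Mild: County General 168/215 = 78.1%, Bayview 1345/1965 = 68.4% → County General
Severe: County General 721/1074 = 67.1%, Bayview 548/910 = 60.2% → County General
Critical: County General 1111/2841 = 39.1%, Bayview 45/134 = 33.6% → County General
Overall: County General 2000/4130 = 48.4%, Bayview 1938/3009 = 64.4% → Bayview
County General wins each case group but Bayview wins overall — the comparison reverses. County General's patients skew toward critical, which has a lower base rate.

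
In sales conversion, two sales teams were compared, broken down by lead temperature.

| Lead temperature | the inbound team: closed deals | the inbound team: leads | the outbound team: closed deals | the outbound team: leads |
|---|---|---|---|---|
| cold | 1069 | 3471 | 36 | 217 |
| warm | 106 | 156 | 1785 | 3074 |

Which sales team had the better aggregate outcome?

Cold: the inbound team 1069/3471 = 30.8%, the outbound team 36/217 = 16.6% → the inbound team
Warm: the inbound team 106/156 = 67.9%, the outbound team 1785/3074 = 58.1% → the inbound team
Overall: the inbound team 1175/3627 = 32.4%, the outbound team 1821/3291 = 55.3% → the outbound team
(The inbound team wins every lead group but the outbound team wins overall — the inbound team's leads skew toward the low-rate cold group.)

the outbound team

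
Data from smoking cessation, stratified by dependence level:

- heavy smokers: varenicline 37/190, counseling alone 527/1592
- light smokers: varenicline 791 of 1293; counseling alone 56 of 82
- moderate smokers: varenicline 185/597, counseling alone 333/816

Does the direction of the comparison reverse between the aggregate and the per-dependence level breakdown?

Heavy smokers: varenicline 37/190 = 19.5%, counseling alone 527/1592 = 33.1% → counseling alone
Light smokers: varenicline 791/1293 = 61.2%, counseling alone 56/82 = 68.3% → counseling alone
Moderate smokers: varenicline 185/597 = 31.0%, counseling alone 333/816 = 40.8% → counseling alone
Overall: varenicline 1013/2080 = 48.7%, counseling alone 916/2490 = 36.8% → varenicline
Counseling alone wins each dependence group but varenicline wins overall — the comparison reverses. Counseling alone's participants skew toward heavy smokers, which has a lower base rate.

Yes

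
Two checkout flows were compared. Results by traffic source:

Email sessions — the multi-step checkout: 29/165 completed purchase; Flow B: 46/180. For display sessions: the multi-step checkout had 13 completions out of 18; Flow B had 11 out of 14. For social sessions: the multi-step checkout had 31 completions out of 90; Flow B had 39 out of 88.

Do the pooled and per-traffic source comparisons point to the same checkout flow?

Email: the multi-step checkout 29/165 = 17.6%, Flow B 46/180 = 25.6% → Flow B
Display: the multi-step checkout 13/18 = 72.2%, Flow B 11/14 = 78.6% → Flow B
Social: the multi-step checkout 31/90 = 34.4%, Flow B 39/88 = 44.3% → Flow B
Overall: the multi-step checkout 73/273 = 26.7%, Flow B 96/282 = 34.0% → Flow B
Flow B wins overall and in every traffic group — no reversal.

Yes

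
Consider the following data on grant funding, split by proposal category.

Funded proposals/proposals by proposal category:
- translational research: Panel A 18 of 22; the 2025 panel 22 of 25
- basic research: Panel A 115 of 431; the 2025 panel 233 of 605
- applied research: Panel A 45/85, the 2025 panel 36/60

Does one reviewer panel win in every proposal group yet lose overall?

No

Translational research: Panel A 18/22 = 81.8%, the 2025 panel 22/25 = 88.0% → the 2025 panel
Basic research: Panel A 115/431 = 26.7%, the 2025 panel 233/605 = 38.5% → the 2025 panel
Applied research: Panel A 45/85 = 52.9%, the 2025 panel 36/60 = 60.0% → the 2025 panel
Overall: Panel A 178/538 = 33.1%, the 2025 panel 291/690 = 42.2% → the 2025 panel
The 2025 panel wins overall and in every proposal group — no reversal.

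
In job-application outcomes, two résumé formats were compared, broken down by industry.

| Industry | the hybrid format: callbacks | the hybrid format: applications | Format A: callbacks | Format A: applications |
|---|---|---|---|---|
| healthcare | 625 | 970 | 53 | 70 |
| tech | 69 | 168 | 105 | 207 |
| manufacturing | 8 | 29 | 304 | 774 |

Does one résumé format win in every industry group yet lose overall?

Yes

Healthcare: the hybrid format 625/970 = 64.4%, Format A 53/70 = 75.7% → Format A
Tech: the hybrid format 69/168 = 41.1%, Format A 105/207 = 50.7% → Format A
Manufacturing: the hybrid format 8/29 = 27.6%, Format A 304/774 = 39.3% → Format A
Overall: the hybrid format 702/1167 = 60.2%, Format A 462/1051 = 44.0% → the hybrid format
Format A wins each industry group but the hybrid format wins overall — the comparison reverses. Format A's applications skew toward manufacturing, which has a lower base rate.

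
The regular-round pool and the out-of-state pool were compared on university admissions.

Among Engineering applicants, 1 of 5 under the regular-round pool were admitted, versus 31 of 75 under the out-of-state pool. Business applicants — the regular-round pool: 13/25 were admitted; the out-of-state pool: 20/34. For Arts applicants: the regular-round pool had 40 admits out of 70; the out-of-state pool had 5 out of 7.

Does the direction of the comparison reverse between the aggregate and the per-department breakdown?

Yes

Engineering: the regular-round pool 1/5 = 20.0%, the out-of-state pool 31/75 = 41.3% → the out-of-state pool
Business: the regular-round pool 13/25 = 52.0%, the out-of-state pool 20/34 = 58.8% → the out-of-state pool
Arts: the regular-round pool 40/70 = 57.1%, the out-of-state pool 5/7 = 71.4% → the out-of-state pool
Overall: the regular-round pool 54/100 = 54.0%, the out-of-state pool 56/116 = 48.3% → the regular-round pool
The out-of-state pool wins each department group but the regular-round pool wins overall — the comparison reverses. The out-of-state pool's applicants skew toward Engineering, which has a lower base rate.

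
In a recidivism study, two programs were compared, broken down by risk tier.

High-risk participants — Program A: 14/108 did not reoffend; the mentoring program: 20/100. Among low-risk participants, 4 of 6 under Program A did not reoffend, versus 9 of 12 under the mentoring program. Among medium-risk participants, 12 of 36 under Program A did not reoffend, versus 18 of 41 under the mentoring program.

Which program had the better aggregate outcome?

the mentoring program

High-risk: Program A 14/108 = 13.0%, the mentoring program 20/100 = 20.0% → the mentoring program
Low-risk: Program A 4/6 = 66.7%, the mentoring program 9/12 = 75.0% → the mentoring program
Medium-risk: Program A 12/36 = 33.3%, the mentoring program 18/41 = 43.9% → the mentoring program
Overall: Program A 30/150 = 20.0%, the mentoring program 47/153 = 30.7% → the mentoring program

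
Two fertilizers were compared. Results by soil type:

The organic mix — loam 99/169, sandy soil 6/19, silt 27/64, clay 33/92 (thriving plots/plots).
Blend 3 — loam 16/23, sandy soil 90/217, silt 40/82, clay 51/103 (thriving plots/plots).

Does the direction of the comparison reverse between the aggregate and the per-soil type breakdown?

Loam: the organic mix 99/169 = 58.6%, Blend 3 16/23 = 69.6% → Blend 3
Sandy soil: the organic mix 6/19 = 31.6%, Blend 3 90/217 = 41.5% → Blend 3
Silt: the organic mix 27/64 = 42.2%, Blend 3 40/82 = 48.8% → Blend 3
Clay: the organic mix 33/92 = 35.9%, Blend 3 51/103 = 49.5% → Blend 3
Overall: the organic mix 165/344 = 48.0%, Blend 3 197/425 = 46.4% → the organic mix
Blend 3 wins each soil group but the organic mix wins overall — the comparison reverses. Blend 3's plots skew toward sandy soil, which has a lower base rate.

Yes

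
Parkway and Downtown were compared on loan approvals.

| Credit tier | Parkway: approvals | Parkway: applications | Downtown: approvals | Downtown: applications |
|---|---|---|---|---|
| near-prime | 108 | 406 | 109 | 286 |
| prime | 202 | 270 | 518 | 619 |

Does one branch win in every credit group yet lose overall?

Near-prime: Parkway 108/406 = 26.6%, Downtown 109/286 = 38.1% → Downtown
Prime: Parkway 202/270 = 74.8%, Downtown 518/619 = 83.7% → Downtown
Overall: Parkway 310/676 = 45.9%, Downtown 627/905 = 69.3% → Downtown
Downtown wins overall and in every credit group — no reversal.

No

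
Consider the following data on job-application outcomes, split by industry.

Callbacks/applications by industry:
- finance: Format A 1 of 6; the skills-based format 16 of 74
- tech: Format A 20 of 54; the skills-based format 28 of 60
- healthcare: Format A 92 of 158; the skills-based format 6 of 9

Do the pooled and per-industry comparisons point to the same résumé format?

No

Finance: Format A 1/6 = 16.7%, the skills-based format 16/74 = 21.6% → the skills-based format
Tech: Format A 20/54 = 37.0%, the skills-based format 28/60 = 46.7% → the skills-based format
Healthcare: Format A 92/158 = 58.2%, the skills-based format 6/9 = 66.7% → the skills-based format
Overall: Format A 113/218 = 51.8%, the skills-based format 50/143 = 35.0% → Format A
The skills-based format wins each industry group but Format A wins overall — the comparison reverses. The skills-based format's applications skew toward finance, which has a lower base rate.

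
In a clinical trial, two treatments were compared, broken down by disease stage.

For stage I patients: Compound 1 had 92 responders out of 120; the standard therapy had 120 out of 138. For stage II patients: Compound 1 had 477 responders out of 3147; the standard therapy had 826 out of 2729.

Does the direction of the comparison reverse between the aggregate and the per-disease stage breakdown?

No

Stage I: Compound 1 92/120 = 76.7%, the standard therapy 120/138 = 87.0% → the standard therapy
Stage II: Compound 1 477/3147 = 15.2%, the standard therapy 826/2729 = 30.3% → the standard therapy
Overall: Compound 1 569/3267 = 17.4%, the standard therapy 946/2867 = 33.0% → the standard therapy
The standard therapy wins overall and in every disease group — no reversal.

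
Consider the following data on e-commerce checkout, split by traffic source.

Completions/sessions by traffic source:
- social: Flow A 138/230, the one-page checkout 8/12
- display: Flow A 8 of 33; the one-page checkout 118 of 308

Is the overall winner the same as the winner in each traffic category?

Social: Flow A 138/230 = 60.0%, the one-page checkout 8/12 = 66.7% → the one-page checkout
Display: Flow A 8/33 = 24.2%, the one-page checkout 118/308 = 38.3% → the one-page checkout
Overall: Flow A 146/263 = 55.5%, the one-page checkout 126/320 = 39.4% → Flow A
The one-page checkout wins each traffic group but Flow A wins overall — the comparison reverses. The one-page checkout's sessions skew toward display, which has a lower base rate.

No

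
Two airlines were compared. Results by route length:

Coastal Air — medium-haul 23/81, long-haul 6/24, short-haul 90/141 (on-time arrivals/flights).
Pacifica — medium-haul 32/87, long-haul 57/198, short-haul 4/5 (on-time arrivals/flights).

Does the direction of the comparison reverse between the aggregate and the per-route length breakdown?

Medium-haul: Coastal Air 23/81 = 28.4%, Pacifica 32/87 = 36.8% → Pacifica
Long-haul: Coastal Air 6/24 = 25.0%, Pacifica 57/198 = 28.8% → Pacifica
Short-haul: Coastal Air 90/141 = 63.8%, Pacifica 4/5 = 80.0% → Pacifica
Overall: Coastal Air 119/246 = 48.4%, Pacifica 93/290 = 32.1% → Coastal Air
Pacifica wins each route group but Coastal Air wins overall — the comparison reverses. Pacifica's flights skew toward long-haul, which has a lower base rate.

Yes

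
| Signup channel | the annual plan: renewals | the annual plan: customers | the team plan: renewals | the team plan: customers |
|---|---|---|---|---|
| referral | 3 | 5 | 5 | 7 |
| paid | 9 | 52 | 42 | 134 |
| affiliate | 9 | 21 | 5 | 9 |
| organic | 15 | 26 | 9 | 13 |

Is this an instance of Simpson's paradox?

No

Referral: the annual plan 3/5 = 60.0%, the team plan 5/7 = 71.4% → the team plan
Paid: the annual plan 9/52 = 17.3%, the team plan 42/134 = 31.3% → the team plan
Affiliate: the annual plan 9/21 = 42.9%, the team plan 5/9 = 55.6% → the team plan
Organic: the annual plan 15/26 = 57.7%, the team plan 9/13 = 69.2% → the team plan
Overall: the annual plan 36/104 = 34.6%, the team plan 61/163 = 37.4% → the team plan
The team plan wins overall and in every signup group — no reversal.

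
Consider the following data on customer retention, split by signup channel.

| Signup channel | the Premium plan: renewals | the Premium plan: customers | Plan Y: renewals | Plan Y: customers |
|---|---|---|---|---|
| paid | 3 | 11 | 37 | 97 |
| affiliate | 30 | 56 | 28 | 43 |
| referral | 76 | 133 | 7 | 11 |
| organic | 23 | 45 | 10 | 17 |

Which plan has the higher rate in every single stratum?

Plan Y

Paid: the Premium plan 3/11 = 27.3%, Plan Y 37/97 = 38.1% → Plan Y
Affiliate: the Premium plan 30/56 = 53.6%, Plan Y 28/43 = 65.1% → Plan Y
Referral: the Premium plan 76/133 = 57.1%, Plan Y 7/11 = 63.6% → Plan Y
Organic: the Premium plan 23/45 = 51.1%, Plan Y 10/17 = 58.8% → Plan Y
Plan Y has the higher rate in all 4 groups.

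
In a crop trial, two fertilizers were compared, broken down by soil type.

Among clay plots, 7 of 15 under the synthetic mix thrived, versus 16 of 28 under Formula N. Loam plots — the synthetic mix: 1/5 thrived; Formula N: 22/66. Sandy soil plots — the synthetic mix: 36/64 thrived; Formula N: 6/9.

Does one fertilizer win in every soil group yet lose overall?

Clay: the synthetic mix 7/15 = 46.7%, Formula N 16/28 = 57.1% → Formula N
Loam: the synthetic mix 1/5 = 20.0%, Formula N 22/66 = 33.3% → Formula N
Sandy soil: the synthetic mix 36/64 = 56.2%, Formula N 6/9 = 66.7% → Formula N
Overall: the synthetic mix 44/84 = 52.4%, Formula N 44/103 = 42.7% → the synthetic mix
Formula N wins each soil group but the synthetic mix wins overall — the comparison reverses. Formula N's plots skew toward loam, which has a lower base rate.

Yes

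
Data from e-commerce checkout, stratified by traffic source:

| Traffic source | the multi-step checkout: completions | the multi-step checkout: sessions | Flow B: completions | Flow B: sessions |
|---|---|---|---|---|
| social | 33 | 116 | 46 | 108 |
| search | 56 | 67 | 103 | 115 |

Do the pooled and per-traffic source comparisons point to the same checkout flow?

Yes

Social: the multi-step checkout 33/116 = 28.4%, Flow B 46/108 = 42.6% → Flow B
Search: the multi-step checkout 56/67 = 83.6%, Flow B 103/115 = 89.6% → Flow B
Overall: the multi-step checkout 89/183 = 48.6%, Flow B 149/223 = 66.8% → Flow B
Flow B wins overall and in every traffic group — no reversal.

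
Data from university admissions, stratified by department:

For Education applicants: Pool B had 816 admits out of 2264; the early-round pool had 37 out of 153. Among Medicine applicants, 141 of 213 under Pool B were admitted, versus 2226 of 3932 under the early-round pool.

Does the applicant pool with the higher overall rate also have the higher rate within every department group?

Education: Pool B 816/2264 = 36.0%, the early-round pool 37/153 = 24.2% → Pool B
Medicine: Pool B 141/213 = 66.2%, the early-round pool 2226/3932 = 56.6% → Pool B
Overall: Pool B 957/2477 = 38.6%, the early-round pool 2263/4085 = 55.4% → the early-round pool
Pool B wins each department group but the early-round pool wins overall — the comparison reverses. Pool B's applicants skew toward Education, which has a lower base rate.

No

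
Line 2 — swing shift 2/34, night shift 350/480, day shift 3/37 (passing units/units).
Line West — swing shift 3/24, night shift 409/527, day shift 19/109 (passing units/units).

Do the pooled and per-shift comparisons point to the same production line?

Yes

Swing shift: Line 2 2/34 = 5.9%, Line West 3/24 = 12.5% → Line West
Night shift: Line 2 350/480 = 72.9%, Line West 409/527 = 77.6% → Line West
Day shift: Line 2 3/37 = 8.1%, Line West 19/109 = 17.4% → Line West
Overall: Line 2 355/551 = 64.4%, Line West 431/660 = 65.3% → Line West
Line West wins overall and in every shift group — no reversal.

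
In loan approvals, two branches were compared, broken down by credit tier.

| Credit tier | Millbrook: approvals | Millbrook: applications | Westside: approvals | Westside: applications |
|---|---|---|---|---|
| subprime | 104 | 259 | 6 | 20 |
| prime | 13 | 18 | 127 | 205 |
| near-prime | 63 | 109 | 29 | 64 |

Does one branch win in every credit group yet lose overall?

Subprime: Millbrook 104/259 = 40.2%, Westside 6/20 = 30.0% → Millbrook
Prime: Millbrook 13/18 = 72.2%, Westside 127/205 = 62.0% → Millbrook
Near-prime: Millbrook 63/109 = 57.8%, Westside 29/64 = 45.3% → Millbrook
Overall: Millbrook 180/386 = 46.6%, Westside 162/289 = 56.1% → Westside
Millbrook wins each credit group but Westside wins overall — the comparison reverses. Millbrook's applications skew toward subprime, which has a lower base rate.

Yes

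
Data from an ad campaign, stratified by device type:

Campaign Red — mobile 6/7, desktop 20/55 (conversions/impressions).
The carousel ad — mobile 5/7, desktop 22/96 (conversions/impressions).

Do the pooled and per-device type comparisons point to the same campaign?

Yes

Mobile: Campaign Red 6/7 = 85.7%, the carousel ad 5/7 = 71.4% → Campaign Red
Desktop: Campaign Red 20/55 = 36.4%, the carousel ad 22/96 = 22.9% → Campaign Red
Overall: Campaign Red 26/62 = 41.9%, the carousel ad 27/103 = 26.2% → Campaign Red
Campaign Red wins overall and in every device group — no reversal.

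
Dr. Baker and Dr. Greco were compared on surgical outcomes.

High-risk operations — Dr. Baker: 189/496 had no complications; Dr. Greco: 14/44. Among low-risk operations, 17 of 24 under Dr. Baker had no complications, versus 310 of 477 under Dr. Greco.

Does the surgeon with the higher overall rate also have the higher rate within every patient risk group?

High-risk: Dr. Baker 189/496 = 38.1%, Dr. Greco 14/44 = 31.8% → Dr. Baker
Low-risk: Dr. Baker 17/24 = 70.8%, Dr. Greco 310/477 = 65.0% → Dr. Baker
Overall: Dr. Baker 206/520 = 39.6%, Dr. Greco 324/521 = 62.2% → Dr. Greco
Dr. Baker wins each patient risk group but Dr. Greco wins overall — the comparison reverses. Dr. Baker's operations skew toward high-risk, which has a lower base rate.

No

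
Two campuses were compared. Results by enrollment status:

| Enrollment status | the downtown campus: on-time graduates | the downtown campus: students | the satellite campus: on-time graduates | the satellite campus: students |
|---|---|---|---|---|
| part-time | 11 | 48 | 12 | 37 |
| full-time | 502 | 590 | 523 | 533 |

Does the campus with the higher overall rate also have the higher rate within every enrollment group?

Yes

Part-time: the downtown campus 11/48 = 22.9%, the satellite campus 12/37 = 32.4% → the satellite campus
Full-time: the downtown campus 502/590 = 85.1%, the satellite campus 523/533 = 98.1% → the satellite campus
Overall: the downtown campus 513/638 = 80.4%, the satellite campus 535/570 = 93.9% → the satellite campus
The satellite campus wins overall and in every enrollment group — no reversal.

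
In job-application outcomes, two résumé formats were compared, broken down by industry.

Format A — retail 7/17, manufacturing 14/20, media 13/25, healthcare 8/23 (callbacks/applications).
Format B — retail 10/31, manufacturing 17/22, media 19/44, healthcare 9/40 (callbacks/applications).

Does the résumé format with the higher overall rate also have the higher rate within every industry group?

Retail: Format A 7/17 = 41.2%, Format B 10/31 = 32.3% → Format A
Manufacturing: Format A 14/20 = 70.0%, Format B 17/22 = 77.3% → Format B
Media: Format A 13/25 = 52.0%, Format B 19/44 = 43.2% → Format A
Healthcare: Format A 8/23 = 34.8%, Format B 9/40 = 22.5% → Format A
Overall: Format A 42/85 = 49.4%, Format B 55/137 = 40.1% → Format A
Neither sweeps: Format A wins 3 of 4 groups, Format B wins 1. Format A wins overall but not every group — no Simpson reversal.

No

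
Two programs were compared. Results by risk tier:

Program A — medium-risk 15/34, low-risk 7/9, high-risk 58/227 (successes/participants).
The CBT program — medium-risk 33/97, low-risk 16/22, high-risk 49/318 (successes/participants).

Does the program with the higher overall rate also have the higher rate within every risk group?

Medium-risk: Program A 15/34 = 44.1%, the CBT program 33/97 = 34.0% → Program A
Low-risk: Program A 7/9 = 77.8%, the CBT program 16/22 = 72.7% → Program A
High-risk: Program A 58/227 = 25.6%, the CBT program 49/318 = 15.4% → Program A
Overall: Program A 80/270 = 29.6%, the CBT program 98/437 = 22.4% → Program A
Program A wins overall and in every risk group — no reversal.

Yes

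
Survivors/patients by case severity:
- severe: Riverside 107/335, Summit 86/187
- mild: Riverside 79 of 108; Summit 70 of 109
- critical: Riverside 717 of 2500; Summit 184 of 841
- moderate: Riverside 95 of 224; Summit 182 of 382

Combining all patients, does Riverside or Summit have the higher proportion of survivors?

Severe: Riverside 107/335 = 31.9%, Summit 86/187 = 46.0% → Summit
Mild: Riverside 79/108 = 73.1%, Summit 70/109 = 64.2% → Riverside
Critical: Riverside 717/2500 = 28.7%, Summit 184/841 = 21.9% → Riverside
Moderate: Riverside 95/224 = 42.4%, Summit 182/382 = 47.6% → Summit
Overall: Riverside 998/3167 = 31.5%, Summit 522/1519 = 34.4% → Summit
(Neither sweeps every case group, but Summit has the higher pooled rate.)

Summit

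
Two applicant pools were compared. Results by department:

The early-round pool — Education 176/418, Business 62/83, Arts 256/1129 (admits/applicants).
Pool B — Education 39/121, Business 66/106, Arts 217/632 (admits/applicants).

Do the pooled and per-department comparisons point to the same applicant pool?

No

Education: the early-round pool 176/418 = 42.1%, Pool B 39/121 = 32.2% → the early-round pool
Business: the early-round pool 62/83 = 74.7%, Pool B 66/106 = 62.3% → the early-round pool
Arts: the early-round pool 256/1129 = 22.7%, Pool B 217/632 = 34.3% → Pool B
Overall: the early-round pool 494/1630 = 30.3%, Pool B 322/859 = 37.5% → Pool B
Neither sweeps: the early-round pool wins 2 of 3 groups, Pool B wins 1. Pool B wins overall but not every group — no Simpson reversal.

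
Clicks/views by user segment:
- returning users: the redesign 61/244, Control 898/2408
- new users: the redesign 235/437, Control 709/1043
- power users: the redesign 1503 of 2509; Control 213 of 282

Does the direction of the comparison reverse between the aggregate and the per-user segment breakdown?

Yes

Returning users: the redesign 61/244 = 25.0%, Control 898/2408 = 37.3% → Control
New users: the redesign 235/437 = 53.8%, Control 709/1043 = 68.0% → Control
Power users: the redesign 1503/2509 = 59.9%, Control 213/282 = 75.5% → Control
Overall: the redesign 1799/3190 = 56.4%, Control 1820/3733 = 48.8% → the redesign
Control wins each user group but the redesign wins overall — the comparison reverses. Control's views skew toward returning users, which has a lower base rate.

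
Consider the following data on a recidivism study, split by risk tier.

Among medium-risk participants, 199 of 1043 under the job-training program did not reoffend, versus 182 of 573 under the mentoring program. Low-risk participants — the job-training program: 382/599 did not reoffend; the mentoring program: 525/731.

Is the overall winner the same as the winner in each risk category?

Yes

Medium-risk: the job-training program 199/1043 = 19.1%, the mentoring program 182/573 = 31.8% → the mentoring program
Low-risk: the job-training program 382/599 = 63.8%, the mentoring program 525/731 = 71.8% → the mentoring program
Overall: the job-training program 581/1642 = 35.4%, the mentoring program 707/1304 = 54.2% → the mentoring program
The mentoring program wins overall and in every risk group — no reversal.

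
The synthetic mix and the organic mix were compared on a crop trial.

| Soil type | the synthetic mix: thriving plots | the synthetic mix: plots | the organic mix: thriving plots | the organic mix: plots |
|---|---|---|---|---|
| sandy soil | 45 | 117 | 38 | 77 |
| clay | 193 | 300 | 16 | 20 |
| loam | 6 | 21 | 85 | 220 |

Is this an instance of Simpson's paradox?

Sandy soil: the synthetic mix 45/117 = 38.5%, the organic mix 38/77 = 49.4% → the organic mix
Clay: the synthetic mix 193/300 = 64.3%, the organic mix 16/20 = 80.0% → the organic mix
Loam: the synthetic mix 6/21 = 28.6%, the organic mix 85/220 = 38.6% → the organic mix
Overall: the synthetic mix 244/438 = 55.7%, the organic mix 139/317 = 43.8% → the synthetic mix
The organic mix wins each soil group but the synthetic mix wins overall — the comparison reverses. The organic mix's plots skew toward loam, which has a lower base rate.

Yes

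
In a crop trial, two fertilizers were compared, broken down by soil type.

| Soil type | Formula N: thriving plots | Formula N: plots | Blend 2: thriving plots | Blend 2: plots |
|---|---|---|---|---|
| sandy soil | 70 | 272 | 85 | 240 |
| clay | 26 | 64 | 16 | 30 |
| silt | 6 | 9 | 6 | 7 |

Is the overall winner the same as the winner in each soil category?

Sandy soil: Formula N 70/272 = 25.7%, Blend 2 85/240 = 35.4% → Blend 2
Clay: Formula N 26/64 = 40.6%, Blend 2 16/30 = 53.3% → Blend 2
Silt: Formula N 6/9 = 66.7%, Blend 2 6/7 = 85.7% → Blend 2
Overall: Formula N 102/345 = 29.6%, Blend 2 107/277 = 38.6% → Blend 2
Blend 2 wins overall and in every soil group — no reversal.

Yes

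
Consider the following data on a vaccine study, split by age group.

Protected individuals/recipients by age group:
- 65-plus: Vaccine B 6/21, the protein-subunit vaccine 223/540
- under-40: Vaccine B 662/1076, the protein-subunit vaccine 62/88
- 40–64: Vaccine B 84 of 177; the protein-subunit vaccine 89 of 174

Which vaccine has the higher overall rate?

65-plus: Vaccine B 6/21 = 28.6%, the protein-subunit vaccine 223/540 = 41.3% → the protein-subunit vaccine
Under-40: Vaccine B 662/1076 = 61.5%, the protein-subunit vaccine 62/88 = 70.5% → the protein-subunit vaccine
40–64: Vaccine B 84/177 = 47.5%, the protein-subunit vaccine 89/174 = 51.1% → the protein-subunit vaccine
Overall: Vaccine B 752/1274 = 59.0%, the protein-subunit vaccine 374/802 = 46.6% → Vaccine B
(The protein-subunit vaccine wins every age group but Vaccine B wins overall — the protein-subunit vaccine's recipients skew toward the low-rate 65-plus group.)

Vaccine B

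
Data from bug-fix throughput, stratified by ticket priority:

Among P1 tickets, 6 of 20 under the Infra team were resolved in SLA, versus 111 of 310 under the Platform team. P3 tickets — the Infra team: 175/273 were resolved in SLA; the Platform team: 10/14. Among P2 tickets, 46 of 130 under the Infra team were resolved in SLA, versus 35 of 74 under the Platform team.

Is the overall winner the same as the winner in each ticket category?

P1: the Infra team 6/20 = 30.0%, the Platform team 111/310 = 35.8% → the Platform team
P3: the Infra team 175/273 = 64.1%, the Platform team 10/14 = 71.4% → the Platform team
P2: the Infra team 46/130 = 35.4%, the Platform team 35/74 = 47.3% → the Platform team
Overall: the Infra team 227/423 = 53.7%, the Platform team 156/398 = 39.2% → the Infra team
The Platform team wins each ticket group but the Infra team wins overall — the comparison reverses. The Platform team's tickets skew toward P1, which has a lower base rate.

No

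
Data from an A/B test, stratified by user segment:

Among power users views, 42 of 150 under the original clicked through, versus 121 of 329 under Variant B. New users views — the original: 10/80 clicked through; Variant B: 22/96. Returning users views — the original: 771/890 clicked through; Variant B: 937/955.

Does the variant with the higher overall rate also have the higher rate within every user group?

Yes

Power users: the original 42/150 = 28.0%, Variant B 121/329 = 36.8% → Variant B
New users: the original 10/80 = 12.5%, Variant B 22/96 = 22.9% → Variant B
Returning users: the original 771/890 = 86.6%, Variant B 937/955 = 98.1% → Variant B
Overall: the original 823/1120 = 73.5%, Variant B 1080/1380 = 78.3% → Variant B
Variant B wins overall and in every user group — no reversal.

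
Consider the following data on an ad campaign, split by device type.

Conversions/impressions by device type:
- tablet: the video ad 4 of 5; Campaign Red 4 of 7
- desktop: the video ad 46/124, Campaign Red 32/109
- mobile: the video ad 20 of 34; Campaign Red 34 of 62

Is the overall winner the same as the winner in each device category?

Tablet: the video ad 4/5 = 80.0%, Campaign Red 4/7 = 57.1% → the video ad
Desktop: the video ad 46/124 = 37.1%, Campaign Red 32/109 = 29.4% → the video ad
Mobile: the video ad 20/34 = 58.8%, Campaign Red 34/62 = 54.8% → the video ad
Overall: the video ad 70/163 = 42.9%, Campaign Red 70/178 = 39.3% → the video ad
The video ad wins overall and in every device group — no reversal.

Yes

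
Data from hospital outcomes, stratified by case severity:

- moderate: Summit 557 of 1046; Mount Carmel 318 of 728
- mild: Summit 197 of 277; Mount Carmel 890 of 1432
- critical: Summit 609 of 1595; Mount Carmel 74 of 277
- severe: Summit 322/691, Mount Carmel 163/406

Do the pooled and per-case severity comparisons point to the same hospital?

No

Moderate: Summit 557/1046 = 53.3%, Mount Carmel 318/728 = 43.7% → Summit
Mild: Summit 197/277 = 71.1%, Mount Carmel 890/1432 = 62.2% → Summit
Critical: Summit 609/1595 = 38.2%, Mount Carmel 74/277 = 26.7% → Summit
Severe: Summit 322/691 = 46.6%, Mount Carmel 163/406 = 40.1% → Summit
Overall: Summit 1685/3609 = 46.7%, Mount Carmel 1445/2843 = 50.8% → Mount Carmel
Summit wins each case group but Mount Carmel wins overall — the comparison reverses. Summit's patients skew toward critical, which has a lower base rate.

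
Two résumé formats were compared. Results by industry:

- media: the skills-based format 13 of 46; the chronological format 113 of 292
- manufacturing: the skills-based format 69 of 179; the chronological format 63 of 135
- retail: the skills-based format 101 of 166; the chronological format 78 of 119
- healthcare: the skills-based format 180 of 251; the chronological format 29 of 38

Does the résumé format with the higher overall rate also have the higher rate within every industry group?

Media: the skills-based format 13/46 = 28.3%, the chronological format 113/292 = 38.7% → the chronological format
Manufacturing: the skills-based format 69/179 = 38.5%, the chronological format 63/135 = 46.7% → the chronological format
Retail: the skills-based format 101/166 = 60.8%, the chronological format 78/119 = 65.5% → the chronological format
Healthcare: the skills-based format 180/251 = 71.7%, the chronological format 29/38 = 76.3% → the chronological format
Overall: the skills-based format 363/642 = 56.5%, the chronological format 283/584 = 48.5% → the skills-based format
The chronological format wins each industry group but the skills-based format wins overall — the comparison reverses. The chronological format's applications skew toward media, which has a lower base rate.

No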